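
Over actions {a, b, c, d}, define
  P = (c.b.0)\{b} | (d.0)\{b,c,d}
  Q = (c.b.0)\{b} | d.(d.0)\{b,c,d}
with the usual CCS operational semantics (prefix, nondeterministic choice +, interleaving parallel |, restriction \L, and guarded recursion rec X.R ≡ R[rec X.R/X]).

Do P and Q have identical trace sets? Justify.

Reachable graph of P (2 states):
  s0 = (c.b.0)\{b} | (d.0)\{b,c,d} :: —c→ s1
  s1 = (b.0)\{b} | (d.0)\{b,c,d} :: ·
Reachable graph of Q (4 states):
  t0 = (c.b.0)\{b} | d.(d.0)\{b,c,d} :: —c→ t1, —d→ t2
  t1 = (b.0)\{b} | d.(d.0)\{b,c,d} :: —d→ t3
  t2 = (c.b.0)\{b} | (d.0)\{b,c,d} :: —c→ t3
  t3 = (b.0)\{b} | (d.0)\{b,c,d} :: ·
Run σ = ⟨d⟩ on Q: start {t0}
  after d @ step 1: {t2}
  — Q admits the full trace.
Run σ = ⟨d⟩ on P: start {s0}
  after d @ step 1: ∅  — P cannot continue

traces(P) ≠ traces(Q) — witness ⟨d⟩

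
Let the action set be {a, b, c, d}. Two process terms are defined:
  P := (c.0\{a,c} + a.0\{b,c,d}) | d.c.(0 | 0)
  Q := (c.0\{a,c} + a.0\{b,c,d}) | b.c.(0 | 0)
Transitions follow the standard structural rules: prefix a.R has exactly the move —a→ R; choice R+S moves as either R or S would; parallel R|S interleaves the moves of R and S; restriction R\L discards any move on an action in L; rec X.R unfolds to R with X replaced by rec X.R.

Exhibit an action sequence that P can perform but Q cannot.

d

LTS(P): 9 reachable states
  s0 = (c.0\{a,c} + a.0\{b,c,d}) | d.c.(0 | 0) :: -a-> s1, -c-> s2, -d-> s3
  s1 = 0\{b,c,d} | d.c.(0 | 0) :: -d-> s4
  s2 = 0\{a,c} | d.c.(0 | 0) :: -d-> s5
  s3 = (c.0\{a,c} + a.0\{b,c,d}) | c.(0 | 0) :: -a-> s4, -c-> s5, -c-> s6
  s4 = 0\{b,c,d} | c.(0 | 0) :: -c-> s7
  s5 = 0\{a,c} | c.(0 | 0) :: -c-> s8
  s6 = (c.0\{a,c} + a.0\{b,c,d}) | (0 | 0) :: -a-> s7, -c-> s8
  s7 = 0\{b,c,d} | (0 | 0) :: ∅
  s8 = 0\{a,c} | (0 | 0) :: ∅
LTS(Q): 9 reachable states
  t0 = (c.0\{a,c} + a.0\{b,c,d}) | b.c.(0 | 0) :: -a-> t1, -b-> t2, -c-> t3
  t1 = 0\{b,c,d} | b.c.(0 | 0) :: -b-> t4
  t2 = (c.0\{a,c} + a.0\{b,c,d}) | c.(0 | 0) :: -a-> t4, -c-> t5, -c-> t6
  t3 = 0\{a,c} | b.c.(0 | 0) :: -b-> t6
  t4 = 0\{b,c,d} | c.(0 | 0) :: -c-> t7
  t5 = (c.0\{a,c} + a.0\{b,c,d}) | (0 | 0) :: -a-> t7, -c-> t8
  t6 = 0\{a,c} | c.(0 | 0) :: -c-> t8
  t7 = 0\{b,c,d} | (0 | 0) :: ∅
  t8 = 0\{a,c} | (0 | 0) :: ∅
Executing d from P (initial set {s0}):
  after d @ step 1: {s3}
  — P admits the full trace.
Executing d from Q (initial set {t0}):
  after d @ step 1: ∅  — Q cannot continue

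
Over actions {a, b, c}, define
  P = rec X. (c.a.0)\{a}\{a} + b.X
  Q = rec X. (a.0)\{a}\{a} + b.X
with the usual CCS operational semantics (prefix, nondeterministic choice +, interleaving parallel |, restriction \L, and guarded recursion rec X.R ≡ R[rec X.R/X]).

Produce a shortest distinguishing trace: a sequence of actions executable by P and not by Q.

c

LTS(P): 2 reachable states
  u0 = rec X. (c.a.0)\{a}\{a} + b.X :: -b-> u0, -c-> u1
  u1 = (a.0)\{a}\{a} :: stopped
LTS(Q): 1 reachable states
  v0 = rec X. (a.0)\{a}\{a} + b.X :: -b-> v0
Trace ⟨c⟩ through P, begin at {u0}:
  [1] c ⇒ {u1}
  P completes σ.
Trace ⟨c⟩ through Q, begin at {v0}:
  [1] c ⇒ ∅ (Q stuck)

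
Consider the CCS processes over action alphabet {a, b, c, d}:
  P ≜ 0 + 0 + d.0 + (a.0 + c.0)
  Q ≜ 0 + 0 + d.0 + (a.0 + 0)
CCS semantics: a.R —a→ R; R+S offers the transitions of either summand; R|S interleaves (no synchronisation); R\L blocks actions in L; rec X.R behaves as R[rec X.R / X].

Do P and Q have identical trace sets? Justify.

Reachable graph of P (2 states):
  u0 = 0 + 0 + d.0 + (a.0 + c.0) → -a-> u1, -c-> u1, -d-> u1
  u1 = 0 → ·
Reachable graph of Q (2 states):
  v0 = 0 + 0 + d.0 + (a.0 + 0) → -a-> v1, -d-> v1
  v1 = 0 → ·
Run σ = ⟨c⟩ on P: start {u0}
  after c @ step 1: {u1}
  ✓ P
Run σ = ⟨c⟩ on Q: start {v0}
  after c @ step 1: no successor for Q

traces(P) ≠ traces(Q) — witness ⟨c⟩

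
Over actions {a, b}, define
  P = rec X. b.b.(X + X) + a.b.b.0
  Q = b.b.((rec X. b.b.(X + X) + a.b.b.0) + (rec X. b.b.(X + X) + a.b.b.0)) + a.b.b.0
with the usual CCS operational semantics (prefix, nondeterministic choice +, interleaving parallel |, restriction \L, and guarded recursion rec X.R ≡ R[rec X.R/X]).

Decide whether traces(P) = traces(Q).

YES

LTS(P): 6 reachable states
  p0 = rec X. b.b.(X + X) + a.b.b.0 :: =a=> p1, =b=> p2
  p1 = b.b.0 :: =b=> p3
  p2 = b.((rec X. b.b.(X + X) + a.b.b.0) + (rec X. b.b.(X + X) + a.b.b.0)) :: =b=> p4
  p3 = b.0 :: =b=> p5
  p4 = (rec X. b.b.(X + X) + a.b.b.0) + (rec X. b.b.(X + X) + a.b.b.0) :: =a=> p1, =b=> p2
  p5 = 0 :: (no moves)
LTS(Q): 6 reachable states
  q0 = b.b.((rec X. b.b.(X + X) + a.b.b.0) + (rec X. b.b.(X + X) + a.b.b.0)) + a.b.b.0 :: =a=> q1, =b=> q2
  q1 = b.b.0 :: =b=> q3
  q2 = b.((rec X. b.b.(X + X) + a.b.b.0) + (rec X. b.b.(X + X) + a.b.b.0)) :: =b=> q4
  q3 = b.0 :: =b=> q5
  q4 = (rec X. b.b.(X + X) + a.b.b.0) + (rec X. b.b.(X + X) + a.b.b.0) :: =a=> q1, =b=> q2
  q5 = 0 :: (no moves)
Bisimilarity quotient blocks:
  B0 = {p0, p4, q0, q4}
  B1 = {p1, q1}
  B2 = {p3, q3}
  B3 = {p5, q5}
  B4 = {p2, q2}
p0 ∈ B0, q0 ∈ B0 → same block
Bisimilar ⇒ trace-equivalent.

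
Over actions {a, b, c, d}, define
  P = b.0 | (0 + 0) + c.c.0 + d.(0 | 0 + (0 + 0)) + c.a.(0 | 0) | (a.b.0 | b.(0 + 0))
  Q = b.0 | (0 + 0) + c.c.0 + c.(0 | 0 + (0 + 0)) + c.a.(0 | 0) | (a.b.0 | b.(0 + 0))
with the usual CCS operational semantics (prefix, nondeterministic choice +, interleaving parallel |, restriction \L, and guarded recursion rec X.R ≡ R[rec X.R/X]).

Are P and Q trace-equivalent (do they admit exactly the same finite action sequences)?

LTS(P): 22 reachable states
  s0 = b.0 | (0 + 0) + c.c.0 + d.(0 | 0 + (0 + 0)) + c.a.(0 | 0) | (a.b.0 | b.(0 + 0)) has moves =a=> s1, =b=> s2, =b=> s3, =c=> s4, =c=> s5, =d=> s6
  s1 = c.a.(0 | 0) | (b.0 | b.(0 + 0)) has moves =b=> s7, =b=> s8, =c=> s9
  s2 = 0 | (0 + 0) has moves ∅
  s3 = c.a.(0 | 0) | (a.b.0 | (0 + 0)) has moves =a=> s8, =c=> s10
  s4 = a.(0 | 0) | (a.b.0 | b.(0 + 0)) has moves =a=> s11, =a=> s9, =b=> s10
  s5 = c.0 has moves =c=> s12
  s6 = 0 | 0 + (0 + 0) has moves ∅
  s7 = c.a.(0 | 0) | (0 | b.(0 + 0)) has moves =b=> s13, =c=> s14
  s8 = c.a.(0 | 0) | (b.0 | (0 + 0)) has moves =b=> s13, =c=> s15
  s9 = a.(0 | 0) | (b.0 | b.(0 + 0)) has moves =a=> s16, =b=> s14, =b=> s15
  s10 = a.(0 | 0) | (a.b.0 | (0 + 0)) has moves =a=> s15, =a=> s17
  s11 = 0 | 0 | (a.b.0 | b.(0 + 0)) has moves =a=> s16, =b=> s17
  s12 = 0 has moves ∅
  s13 = c.a.(0 | 0) | (0 | (0 + 0)) has moves =c=> s18
  s14 = a.(0 | 0) | (0 | b.(0 + 0)) has moves =a=> s19, =b=> s18
  s15 = a.(0 | 0) | (b.0 | (0 + 0)) has moves =a=> s20, =b=> s18
  s16 = 0 | 0 | (b.0 | b.(0 + 0)) has moves =b=> s19, =b=> s20
  s17 = 0 | 0 | (a.b.0 | (0 + 0)) has moves =a=> s20
  s18 = a.(0 | 0) | (0 | (0 + 0)) has moves =a=> s21
  s19 = 0 | 0 | (0 | b.(0 + 0)) has moves =b=> s21
  s20 = 0 | 0 | (b.0 | (0 + 0)) has moves =b=> s21
  s21 = 0 | 0 | (0 | (0 + 0)) has moves ∅
LTS(Q): 22 reachable states
  t0 = b.0 | (0 + 0) + c.c.0 + c.(0 | 0 + (0 + 0)) + c.a.(0 | 0) | (a.b.0 | b.(0 + 0)) has moves =a=> t1, =b=> t2, =b=> t3, =c=> t4, =c=> t5, =c=> t6
  t1 = c.a.(0 | 0) | (b.0 | b.(0 + 0)) has moves =b=> t7, =b=> t8, =c=> t9
  t2 = 0 | (0 + 0) has moves ∅
  t3 = c.a.(0 | 0) | (a.b.0 | (0 + 0)) has moves =a=> t8, =c=> t10
  t4 = 0 | 0 + (0 + 0) has moves ∅
  t5 = a.(0 | 0) | (a.b.0 | b.(0 + 0)) has moves =a=> t11, =a=> t9, =b=> t10
  t6 = c.0 has moves =c=> t12
  t7 = c.a.(0 | 0) | (0 | b.(0 + 0)) has moves =b=> t13, =c=> t14
  t8 = c.a.(0 | 0) | (b.0 | (0 + 0)) has moves =b=> t13, =c=> t15
  t9 = a.(0 | 0) | (b.0 | b.(0 + 0)) has moves =a=> t16, =b=> t14, =b=> t15
  t10 = a.(0 | 0) | (a.b.0 | (0 + 0)) has moves =a=> t15, =a=> t17
  t11 = 0 | 0 | (a.b.0 | b.(0 + 0)) has moves =a=> t16, =b=> t17
  t12 = 0 has moves ∅
  t13 = c.a.(0 | 0) | (0 | (0 + 0)) has moves =c=> t18
  t14 = a.(0 | 0) | (0 | b.(0 + 0)) has moves =a=> t19, =b=> t18
  t15 = a.(0 | 0) | (b.0 | (0 + 0)) has moves =a=> t20, =b=> t18
  t16 = 0 | 0 | (b.0 | b.(0 + 0)) has moves =b=> t19, =b=> t20
  t17 = 0 | 0 | (a.b.0 | (0 + 0)) has moves =a=> t20
  t18 = a.(0 | 0) | (0 | (0 + 0)) has moves =a=> t21
  t19 = 0 | 0 | (0 | b.(0 + 0)) has moves =b=> t21
  t20 = 0 | 0 | (b.0 | (0 + 0)) has moves =b=> t21
  t21 = 0 | 0 | (0 | (0 + 0)) has moves ∅
Trace ⟨d⟩ through P, begin at {s0}:
  [1] d ⇒ {s6}
  P completes σ.
Trace ⟨d⟩ through Q, begin at {t0}:
  [1] d ⇒ ∅ (Q stuck)

NO — witness ⟨d⟩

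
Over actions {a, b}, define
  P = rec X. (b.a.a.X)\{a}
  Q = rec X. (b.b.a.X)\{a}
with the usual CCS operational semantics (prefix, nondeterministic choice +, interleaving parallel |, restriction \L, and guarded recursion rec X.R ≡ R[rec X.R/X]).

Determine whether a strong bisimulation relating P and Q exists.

Reachable graph of P (2 states):
  p0 = rec X. (b.a.a.X)\{a} ⊢ ··b··> p1
  p1 = (a.a.(rec X. (b.a.a.X)\{a}))\{a} ⊢ ·
Reachable graph of Q (3 states):
  q0 = rec X. (b.b.a.X)\{a} ⊢ ··b··> q1
  q1 = (b.a.(rec X. (b.b.a.X)\{a}))\{a} ⊢ ··b··> q2
  q2 = (a.(rec X. (b.b.a.X)\{a}))\{a} ⊢ ·
Coarsest stable partition (strong bisimilarity classes):
  B0 = {p0, q1}
  B1 = {p1, q2}
  B2 = {q0}
p0 ∈ B0, q0 ∈ B2 → different blocks

P ≁ Q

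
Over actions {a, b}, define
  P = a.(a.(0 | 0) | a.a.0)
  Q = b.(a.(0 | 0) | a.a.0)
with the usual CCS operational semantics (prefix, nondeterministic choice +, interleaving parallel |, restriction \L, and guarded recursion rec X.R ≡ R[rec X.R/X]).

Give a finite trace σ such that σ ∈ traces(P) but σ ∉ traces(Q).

Reachable graph of P (7 states):
  u0 = a.(a.(0 | 0) | a.a.0) → =a=> u1
  u1 = a.(0 | 0) | a.a.0 → =a=> u2, =a=> u3
  u2 = 0 | 0 | a.a.0 → =a=> u4
  u3 = a.(0 | 0) | a.0 → =a=> u4, =a=> u5
  u4 = 0 | 0 | a.0 → =a=> u6
  u5 = a.(0 | 0) | 0 → =a=> u6
  u6 = 0 | 0 | 0 → ∅
Reachable graph of Q (7 states):
  v0 = b.(a.(0 | 0) | a.a.0) → =b=> v1
  v1 = a.(0 | 0) | a.a.0 → =a=> v2, =a=> v3
  v2 = 0 | 0 | a.a.0 → =a=> v4
  v3 = a.(0 | 0) | a.0 → =a=> v4, =a=> v5
  v4 = 0 | 0 | a.0 → =a=> v6
  v5 = a.(0 | 0) | 0 → =a=> v6
  v6 = 0 | 0 | 0 → ∅
Run σ = ⟨a⟩ on P: start {u0}
  step 1 (a): {u1}
  ✓ P
Run σ = ⟨a⟩ on Q: start {v0}
  step 1 (a): no successor for Q

a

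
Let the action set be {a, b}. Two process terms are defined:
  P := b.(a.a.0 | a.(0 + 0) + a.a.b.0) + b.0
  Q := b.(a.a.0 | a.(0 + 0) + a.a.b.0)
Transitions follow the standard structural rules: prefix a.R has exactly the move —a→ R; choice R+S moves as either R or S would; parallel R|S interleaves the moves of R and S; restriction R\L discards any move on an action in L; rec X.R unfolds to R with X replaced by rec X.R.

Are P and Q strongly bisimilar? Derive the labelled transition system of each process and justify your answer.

Reachable graph of P (10 states):
  u0 = b.(a.a.0 | a.(0 + 0) + a.a.b.0) + b.0 → —b→ u1, —b→ u2
  u1 = 0 → stopped
  u2 = a.a.0 | a.(0 + 0) + a.a.b.0 → —a→ u3, —a→ u4, —a→ u5
  u3 = a.0 | a.(0 + 0) → —a→ u6, —a→ u7
  u4 = a.a.0 | (0 + 0) → —a→ u7
  u5 = a.b.0 → —a→ u8
  u6 = 0 | a.(0 + 0) → —a→ u9
  u7 = a.0 | (0 + 0) → —a→ u9
  u8 = b.0 → —b→ u1
  u9 = 0 | (0 + 0) → stopped
Reachable graph of Q (10 states):
  v0 = b.(a.a.0 | a.(0 + 0) + a.a.b.0) → —b→ v1
  v1 = a.a.0 | a.(0 + 0) + a.a.b.0 → —a→ v2, —a→ v3, —a→ v4
  v2 = a.0 | a.(0 + 0) → —a→ v5, —a→ v6
  v3 = a.a.0 | (0 + 0) → —a→ v6
  v4 = a.b.0 → —a→ v7
  v5 = 0 | a.(0 + 0) → —a→ v8
  v6 = a.0 | (0 + 0) → —a→ v8
  v7 = b.0 → —b→ v9
  v8 = 0 | (0 + 0) → stopped
  v9 = 0 → stopped
Partition-refinement fixed point:
  B0 = {u0}
  B1 = {u2, v1}
  B2 = {u3, u4, v2, v3}
  B3 = {u6, u7, v5, v6}
  B4 = {u1, u9, v8, v9}
  B5 = {u5, v4}
  B6 = {u8, v7}
  B7 = {v0}
u0 ∈ B0, v0 ∈ B7 → different blocks

NO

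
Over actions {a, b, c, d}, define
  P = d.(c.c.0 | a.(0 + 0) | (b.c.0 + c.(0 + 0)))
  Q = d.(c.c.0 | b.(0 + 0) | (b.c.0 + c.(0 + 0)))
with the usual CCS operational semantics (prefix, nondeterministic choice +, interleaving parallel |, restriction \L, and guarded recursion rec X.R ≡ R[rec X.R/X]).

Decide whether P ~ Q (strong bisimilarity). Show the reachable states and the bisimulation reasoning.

P's transition system — 25 states:
  u0 = d.(c.c.0 | a.(0 + 0) | (b.c.0 + c.(0 + 0))) | ··d··> u1
  u1 = c.c.0 | a.(0 + 0) | (b.c.0 + c.(0 + 0)) | ··a··> u2, ··b··> u3, ··c··> u4, ··c··> u5
  u2 = c.c.0 | (0 + 0) | (b.c.0 + c.(0 + 0)) | ··b··> u6, ··c··> u7, ··c··> u8
  u3 = c.c.0 | a.(0 + 0) | c.0 | ··a··> u6, ··c··> u10, ··c··> u9
  u4 = c.0 | a.(0 + 0) | (b.c.0 + c.(0 + 0)) | ··a··> u7, ··b··> u9, ··c··> u11, ··c··> u12
  u5 = c.c.0 | a.(0 + 0) | (0 + 0) | ··a··> u8, ··c··> u12
  u6 = c.c.0 | (0 + 0) | c.0 | ··c··> u13, ··c··> u14
  u7 = c.0 | (0 + 0) | (b.c.0 + c.(0 + 0)) | ··b··> u13, ··c··> u15, ··c··> u16
  u8 = c.c.0 | (0 + 0) | (0 + 0) | ··c··> u16
  u9 = c.0 | a.(0 + 0) | c.0 | ··a··> u13, ··c··> u17, ··c··> u18
  u10 = c.c.0 | a.(0 + 0) | 0 | ··a··> u14, ··c··> u18
  u11 = 0 | a.(0 + 0) | (b.c.0 + c.(0 + 0)) | ··a··> u15, ··b··> u17, ··c··> u19
  u12 = c.0 | a.(0 + 0) | (0 + 0) | ··a··> u16, ··c··> u19
  u13 = c.0 | (0 + 0) | c.0 | ··c··> u20, ··c··> u21
  u14 = c.c.0 | (0 + 0) | 0 | ··c··> u21
  u15 = 0 | (0 + 0) | (b.c.0 + c.(0 + 0)) | ··b··> u20, ··c··> u22
  u16 = c.0 | (0 + 0) | (0 + 0) | ··c··> u22
  u17 = 0 | a.(0 + 0) | c.0 | ··a··> u20, ··c··> u23
  u18 = c.0 | a.(0 + 0) | 0 | ··a··> u21, ··c··> u23
  u19 = 0 | a.(0 + 0) | (0 + 0) | ··a··> u22
  u20 = 0 | (0 + 0) | c.0 | ··c··> u24
  u21 = c.0 | (0 + 0) | 0 | ··c··> u24
  u22 = 0 | (0 + 0) | (0 + 0) | ∅
  u23 = 0 | a.(0 + 0) | 0 | ··a··> u24
  u24 = 0 | (0 + 0) | 0 | ∅
Q's transition system — 25 states:
  v0 = d.(c.c.0 | b.(0 + 0) | (b.c.0 + c.(0 + 0))) | ··d··> v1
  v1 = c.c.0 | b.(0 + 0) | (b.c.0 + c.(0 + 0)) | ··b··> v2, ··b··> v3, ··c··> v4, ··c··> v5
  v2 = c.c.0 | (0 + 0) | (b.c.0 + c.(0 + 0)) | ··b··> v6, ··c··> v7, ··c··> v8
  v3 = c.c.0 | b.(0 + 0) | c.0 | ··b··> v6, ··c··> v10, ··c··> v9
  v4 = c.0 | b.(0 + 0) | (b.c.0 + c.(0 + 0)) | ··b··> v7, ··b··> v9, ··c··> v11, ··c··> v12
  v5 = c.c.0 | b.(0 + 0) | (0 + 0) | ··b··> v8, ··c··> v12
  v6 = c.c.0 | (0 + 0) | c.0 | ··c··> v13, ··c··> v14
  v7 = c.0 | (0 + 0) | (b.c.0 + c.(0 + 0)) | ··b··> v13, ··c··> v15, ··c··> v16
  v8 = c.c.0 | (0 + 0) | (0 + 0) | ··c··> v16
  v9 = c.0 | b.(0 + 0) | c.0 | ··b··> v13, ··c··> v17, ··c··> v18
  v10 = c.c.0 | b.(0 + 0) | 0 | ··b··> v14, ··c··> v18
  v11 = 0 | b.(0 + 0) | (b.c.0 + c.(0 + 0)) | ··b··> v15, ··b··> v17, ··c··> v19
  v12 = c.0 | b.(0 + 0) | (0 + 0) | ··b··> v16, ··c··> v19
  v13 = c.0 | (0 + 0) | c.0 | ··c··> v20, ··c··> v21
  v14 = c.c.0 | (0 + 0) | 0 | ··c··> v21
  v15 = 0 | (0 + 0) | (b.c.0 + c.(0 + 0)) | ··b··> v20, ··c··> v22
  v16 = c.0 | (0 + 0) | (0 + 0) | ··c··> v22
  v17 = 0 | b.(0 + 0) | c.0 | ··b··> v20, ··c··> v23
  v18 = c.0 | b.(0 + 0) | 0 | ··b··> v21, ··c··> v23
  v19 = 0 | b.(0 + 0) | (0 + 0) | ··b··> v22
  v20 = 0 | (0 + 0) | c.0 | ··c··> v24
  v21 = c.0 | (0 + 0) | 0 | ··c··> v24
  v22 = 0 | (0 + 0) | (0 + 0) | ∅
  v23 = 0 | b.(0 + 0) | 0 | ··b··> v24
  v24 = 0 | (0 + 0) | 0 | ∅
Coarsest stable partition (strong bisimilarity classes):
  B0 = {u0}
  B1 = {u1}
  B2 = {u2, v2}
  B3 = {u7, v7}
  B4 = {u16, u20, u21, v16, v20, v21}
  B5 = {u22, u24, v22, v24}
  B6 = {u13, u14, u8, v13, v14, v8}
  B7 = {u15, v15}
  B8 = {u6, v6}
  B9 = {u4}
  B10 = {u10, u5, u9}
  B11 = {u12, u17, u18}
  B12 = {u19, u23}
  B13 = {u11}
  B14 = {u3}
  B15 = {v0}
  B16 = {v1}
  B17 = {v3}
  B18 = {v10, v5, v9}
  B19 = {v12, v17, v18}
  B20 = {v19, v23}
  B21 = {v4}
  B22 = {v11}
u0 ∈ B0, v0 ∈ B15 → different blocks

P ≁ Q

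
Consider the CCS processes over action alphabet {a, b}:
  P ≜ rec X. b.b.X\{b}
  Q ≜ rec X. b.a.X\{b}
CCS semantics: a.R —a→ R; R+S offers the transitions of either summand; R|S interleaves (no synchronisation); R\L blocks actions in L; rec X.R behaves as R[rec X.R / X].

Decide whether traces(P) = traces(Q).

Reachable graph of P (3 states):
  u0 = rec X. b.b.X\{b} has moves =b=> u1
  u1 = b.(rec X. b.b.X\{b})\{b} has moves =b=> u2
  u2 = (rec X. b.b.X\{b})\{b} has moves (no moves)
Reachable graph of Q (3 states):
  v0 = rec X. b.a.X\{b} has moves =b=> v1
  v1 = a.(rec X. b.a.X\{b})\{b} has moves =a=> v2
  v2 = (rec X. b.a.X\{b})\{b} has moves (no moves)
Executing bb from P (initial set {u0}):
  [1] b ⇒ {u1}
  [2] b ⇒ {u2}
  ✓ P
Executing bb from Q (initial set {v0}):
  [1] b ⇒ {v1}
  [2] b ⇒ ∅  — Q cannot continue

traces(P) ≠ traces(Q) — witness ⟨bb⟩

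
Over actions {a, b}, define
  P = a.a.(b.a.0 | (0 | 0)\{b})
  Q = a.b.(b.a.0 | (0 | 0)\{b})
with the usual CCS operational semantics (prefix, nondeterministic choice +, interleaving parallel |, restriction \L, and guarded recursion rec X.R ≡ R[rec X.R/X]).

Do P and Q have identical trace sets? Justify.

NO — witness ⟨aa⟩

P's transition system — 5 states:
  p0 = a.a.(b.a.0 | (0 | 0)\{b}) → ··a··> p1
  p1 = a.(b.a.0 | (0 | 0)\{b}) → ··a··> p2
  p2 = b.a.0 | (0 | 0)\{b} → ··b··> p3
  p3 = a.0 | (0 | 0)\{b} → ··a··> p4
  p4 = 0 | (0 | 0)\{b} → stopped
Q's transition system — 5 states:
  q0 = a.b.(b.a.0 | (0 | 0)\{b}) → ··a··> q1
  q1 = b.(b.a.0 | (0 | 0)\{b}) → ··b··> q2
  q2 = b.a.0 | (0 | 0)\{b} → ··b··> q3
  q3 = a.0 | (0 | 0)\{b} → ··a··> q4
  q4 = 0 | (0 | 0)\{b} → stopped
Executing aa from P (initial set {p0}):
  step 1 (a): {p1}
  step 2 (a): {p2}
  — P admits the full trace.
Executing aa from Q (initial set {q0}):
  step 1 (a): {q1}
  step 2 (a): no successor for Q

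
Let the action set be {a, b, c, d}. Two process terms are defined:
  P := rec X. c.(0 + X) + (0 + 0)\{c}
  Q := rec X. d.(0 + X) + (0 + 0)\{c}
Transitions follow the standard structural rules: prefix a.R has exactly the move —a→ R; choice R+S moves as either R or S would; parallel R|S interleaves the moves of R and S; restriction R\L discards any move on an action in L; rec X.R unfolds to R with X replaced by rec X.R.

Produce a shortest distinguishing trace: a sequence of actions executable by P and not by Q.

c

P's transition system — 2 states:
  u0 = rec X. c.(0 + X) + (0 + 0)\{c} has moves --c--▸ u1
  u1 = 0 + (rec X. c.(0 + X) + (0 + 0)\{c}) has moves --c--▸ u1
Q's transition system — 2 states:
  v0 = rec X. d.(0 + X) + (0 + 0)\{c} has moves --d--▸ v1
  v1 = 0 + (rec X. d.(0 + X) + (0 + 0)\{c}) has moves --d--▸ v1
Executing c from P (initial set {u0}):
  step 1 (c): {u1}
  — P admits the full trace.
Executing c from Q (initial set {v0}):
  step 1 (c): ∅  — Q cannot continue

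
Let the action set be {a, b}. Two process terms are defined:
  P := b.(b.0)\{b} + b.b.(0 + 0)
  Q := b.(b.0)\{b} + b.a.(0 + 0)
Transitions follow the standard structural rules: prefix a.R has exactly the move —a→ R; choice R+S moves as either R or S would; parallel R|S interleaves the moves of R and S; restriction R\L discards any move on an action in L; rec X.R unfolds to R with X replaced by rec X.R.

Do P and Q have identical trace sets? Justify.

NO — witness ⟨bb⟩

Reachable graph of P (4 states):
  m0 = b.(b.0)\{b} + b.b.(0 + 0) ⊢ —b→ m1, —b→ m2
  m1 = (b.0)\{b} ⊢ ·
  m2 = b.(0 + 0) ⊢ —b→ m3
  m3 = 0 + 0 ⊢ ·
Reachable graph of Q (4 states):
  n0 = b.(b.0)\{b} + b.a.(0 + 0) ⊢ —b→ n1, —b→ n2
  n1 = (b.0)\{b} ⊢ ·
  n2 = a.(0 + 0) ⊢ —a→ n3
  n3 = 0 + 0 ⊢ ·
Run σ = ⟨bb⟩ on P: start {m0}
  step 1 (b): {m1, m2}
  step 2 (b): {m3}
  ✓ P
Run σ = ⟨bb⟩ on Q: start {n0}
  step 1 (b): {n1, n2}
  step 2 (b): ∅ (Q stuck)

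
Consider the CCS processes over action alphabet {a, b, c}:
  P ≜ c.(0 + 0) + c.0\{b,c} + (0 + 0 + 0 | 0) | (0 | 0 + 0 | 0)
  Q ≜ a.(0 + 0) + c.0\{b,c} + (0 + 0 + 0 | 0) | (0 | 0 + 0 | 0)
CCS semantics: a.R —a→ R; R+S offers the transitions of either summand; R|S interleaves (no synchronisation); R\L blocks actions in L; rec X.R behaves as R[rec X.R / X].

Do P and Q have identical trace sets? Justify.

NO — witness ⟨a⟩

LTS(P): 3 reachable states
  m0 = c.(0 + 0) + c.0\{b,c} + (0 + 0 + 0 | 0) | (0 | 0 + 0 | 0) | ··c··> m1, ··c··> m2
  m1 = 0 + 0 | (no moves)
  m2 = 0\{b,c} | (no moves)
LTS(Q): 3 reachable states
  n0 = a.(0 + 0) + c.0\{b,c} + (0 + 0 + 0 | 0) | (0 | 0 + 0 | 0) | ··a··> n1, ··c··> n2
  n1 = 0 + 0 | (no moves)
  n2 = 0\{b,c} | (no moves)
Trace ⟨a⟩ through Q, begin at {n0}:
  step 1 (a): {n1}
  — Q admits the full trace.
Trace ⟨a⟩ through P, begin at {m0}:
  step 1 (a): ∅  — P cannot continue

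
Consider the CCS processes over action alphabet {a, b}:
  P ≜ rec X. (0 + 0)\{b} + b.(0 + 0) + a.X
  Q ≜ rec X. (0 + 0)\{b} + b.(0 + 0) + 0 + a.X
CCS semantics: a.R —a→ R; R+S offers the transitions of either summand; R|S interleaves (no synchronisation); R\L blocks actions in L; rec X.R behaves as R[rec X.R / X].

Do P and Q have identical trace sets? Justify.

Reachable graph of P (2 states):
  s0 = rec X. (0 + 0)\{b} + b.(0 + 0) + a.X → --a--▸ s0, --b--▸ s1
  s1 = 0 + 0 → stopped
Reachable graph of Q (2 states):
  t0 = rec X. (0 + 0)\{b} + b.(0 + 0) + 0 + a.X → --a--▸ t0, --b--▸ t1
  t1 = 0 + 0 → stopped
Coarsest stable partition (strong bisimilarity classes):
  B0 = {s0, t0}
  B1 = {s1, t1}
s0 ∈ B0, t0 ∈ B0 → same block
Bisimilar ⇒ trace-equivalent.

trace-equivalent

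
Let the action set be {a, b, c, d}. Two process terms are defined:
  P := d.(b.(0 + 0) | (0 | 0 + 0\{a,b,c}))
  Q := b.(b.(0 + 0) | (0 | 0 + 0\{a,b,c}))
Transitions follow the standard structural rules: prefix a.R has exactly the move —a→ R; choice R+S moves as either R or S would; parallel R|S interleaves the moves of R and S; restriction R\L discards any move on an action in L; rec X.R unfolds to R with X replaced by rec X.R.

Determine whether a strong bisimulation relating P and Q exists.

Reachable graph of P (3 states):
  s0 = d.(b.(0 + 0) | (0 | 0 + 0\{a,b,c})) :: ··d··> s1
  s1 = b.(0 + 0) | (0 | 0 + 0\{a,b,c}) :: ··b··> s2
  s2 = (0 + 0) | (0 | 0 + 0\{a,b,c}) :: ∅
Reachable graph of Q (3 states):
  t0 = b.(b.(0 + 0) | (0 | 0 + 0\{a,b,c})) :: ··b··> t1
  t1 = b.(0 + 0) | (0 | 0 + 0\{a,b,c}) :: ··b··> t2
  t2 = (0 + 0) | (0 | 0 + 0\{a,b,c}) :: ∅
Partition-refinement fixed point:
  B0 = {s0}
  B1 = {s1, t1}
  B2 = {s2, t2}
  B3 = {t0}
s0 ∈ B0, t0 ∈ B3 → different blocks

NO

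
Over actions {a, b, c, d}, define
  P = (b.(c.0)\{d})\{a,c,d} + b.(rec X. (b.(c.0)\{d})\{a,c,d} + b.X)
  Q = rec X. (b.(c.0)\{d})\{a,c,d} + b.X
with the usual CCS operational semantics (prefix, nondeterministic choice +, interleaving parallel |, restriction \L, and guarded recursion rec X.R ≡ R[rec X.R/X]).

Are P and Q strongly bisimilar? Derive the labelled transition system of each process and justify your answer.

bisimilar

LTS(P): 3 reachable states
  u0 = (b.(c.0)\{d})\{a,c,d} + b.(rec X. (b.(c.0)\{d})\{a,c,d} + b.X) has moves --b--▸ u1, --b--▸ u2
  u1 = (c.0)\{d}\{a,c,d} has moves stopped
  u2 = rec X. (b.(c.0)\{d})\{a,c,d} + b.X has moves --b--▸ u1, --b--▸ u2
LTS(Q): 2 reachable states
  v0 = rec X. (b.(c.0)\{d})\{a,c,d} + b.X has moves --b--▸ v0, --b--▸ v1
  v1 = (c.0)\{d}\{a,c,d} has moves stopped
Partition-refinement fixed point:
  B0 = {u0, u2, v0}
  B1 = {u1, v1}
u0 ∈ B0, v0 ∈ B0 → same block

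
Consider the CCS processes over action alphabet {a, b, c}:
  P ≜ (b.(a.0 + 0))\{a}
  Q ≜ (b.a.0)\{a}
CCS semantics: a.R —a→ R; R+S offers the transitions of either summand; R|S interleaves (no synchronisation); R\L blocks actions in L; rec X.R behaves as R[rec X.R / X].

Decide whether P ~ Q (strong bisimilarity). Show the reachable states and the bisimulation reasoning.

bisimilar

Reachable graph of P (2 states):
  s0 = (b.(a.0 + 0))\{a} :: =b=> s1
  s1 = (a.0 + 0)\{a} :: deadlocked
Reachable graph of Q (2 states):
  t0 = (b.a.0)\{a} :: =b=> t1
  t1 = (a.0)\{a} :: deadlocked
Coarsest stable partition (strong bisimilarity classes):
  B0 = {s0, t0}
  B1 = {s1, t1}
s0 ∈ B0, t0 ∈ B0 → same block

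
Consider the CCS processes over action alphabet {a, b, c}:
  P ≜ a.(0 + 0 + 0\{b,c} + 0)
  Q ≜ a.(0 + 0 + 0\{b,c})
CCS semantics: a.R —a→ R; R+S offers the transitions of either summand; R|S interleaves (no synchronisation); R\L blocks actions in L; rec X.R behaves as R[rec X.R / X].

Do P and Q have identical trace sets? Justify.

traces(P) = traces(Q)

LTS(P): 2 reachable states
  u0 = a.(0 + 0 + 0\{b,c} + 0) has moves -a-> u1
  u1 = 0 + 0 + 0\{b,c} + 0 has moves (no moves)
LTS(Q): 2 reachable states
  v0 = a.(0 + 0 + 0\{b,c}) has moves -a-> v1
  v1 = 0 + 0 + 0\{b,c} has moves (no moves)
Bisimilarity quotient blocks:
  B0 = {u0, v0}
  B1 = {u1, v1}
u0 ∈ B0, v0 ∈ B0 → same block
Bisimilar ⇒ trace-equivalent.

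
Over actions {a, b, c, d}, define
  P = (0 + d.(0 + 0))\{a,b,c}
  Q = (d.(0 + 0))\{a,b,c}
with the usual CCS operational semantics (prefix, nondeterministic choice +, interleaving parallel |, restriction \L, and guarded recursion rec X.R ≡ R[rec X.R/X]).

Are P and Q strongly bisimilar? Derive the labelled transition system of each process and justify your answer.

P's transition system — 2 states:
  m0 = (0 + d.(0 + 0))\{a,b,c} | ··d··> m1
  m1 = (0 + 0)\{a,b,c} | ∅
Q's transition system — 2 states:
  n0 = (d.(0 + 0))\{a,b,c} | ··d··> n1
  n1 = (0 + 0)\{a,b,c} | ∅
Coarsest stable partition (strong bisimilarity classes):
  B0 = {m0, n0}
  B1 = {m1, n1}
m0 ∈ B0, n0 ∈ B0 → same block

bisimilar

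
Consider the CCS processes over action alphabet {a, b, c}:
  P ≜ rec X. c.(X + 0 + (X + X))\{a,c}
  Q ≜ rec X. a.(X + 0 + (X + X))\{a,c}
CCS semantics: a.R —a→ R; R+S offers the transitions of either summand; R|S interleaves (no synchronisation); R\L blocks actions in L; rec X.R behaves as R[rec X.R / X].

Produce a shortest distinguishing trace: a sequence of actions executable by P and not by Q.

LTS(P): 2 reachable states
  s0 = rec X. c.(X + 0 + (X + X))\{a,c} → =c=> s1
  s1 = ((rec X. c.(X + 0 + (X + X))\{a,c}) + 0 + ((rec X. c.(X + 0 + (X + X))\{a,c}) + (rec X. c.(X + 0 + (X + X))\{a,c})))\{a,c} → deadlocked
LTS(Q): 2 reachable states
  t0 = rec X. a.(X + 0 + (X + X))\{a,c} → =a=> t1
  t1 = ((rec X. a.(X + 0 + (X + X))\{a,c}) + 0 + ((rec X. a.(X + 0 + (X + X))\{a,c}) + (rec X. a.(X + 0 + (X + X))\{a,c})))\{a,c} → deadlocked
Trace ⟨c⟩ through P, begin at {s0}:
  after c @ step 1: {s1}
  — P admits the full trace.
Trace ⟨c⟩ through Q, begin at {t0}:
  after c @ step 1: no successor for Q

c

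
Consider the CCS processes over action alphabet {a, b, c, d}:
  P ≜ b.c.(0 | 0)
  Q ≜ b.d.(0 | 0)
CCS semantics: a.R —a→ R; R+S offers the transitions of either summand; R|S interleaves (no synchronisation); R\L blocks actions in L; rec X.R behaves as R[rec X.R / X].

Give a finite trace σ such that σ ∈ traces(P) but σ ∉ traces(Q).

bc

LTS(P): 3 reachable states
  m0 = b.c.(0 | 0) ⊢ =b=> m1
  m1 = c.(0 | 0) ⊢ =c=> m2
  m2 = 0 | 0 ⊢ (no moves)
LTS(Q): 3 reachable states
  n0 = b.d.(0 | 0) ⊢ =b=> n1
  n1 = d.(0 | 0) ⊢ =d=> n2
  n2 = 0 | 0 ⊢ (no moves)
Run σ = ⟨bc⟩ on P: start {m0}
  after b @ step 1: {m1}
  after c @ step 2: {m2}
  ✓ P
Run σ = ⟨bc⟩ on Q: start {n0}
  after b @ step 1: {n1}
  after c @ step 2: no successor for Q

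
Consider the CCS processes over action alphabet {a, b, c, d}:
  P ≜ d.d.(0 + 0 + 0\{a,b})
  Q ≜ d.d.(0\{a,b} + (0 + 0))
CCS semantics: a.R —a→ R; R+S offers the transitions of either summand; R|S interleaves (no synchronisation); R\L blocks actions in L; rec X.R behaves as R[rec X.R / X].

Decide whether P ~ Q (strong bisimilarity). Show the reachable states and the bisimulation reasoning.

LTS(P): 3 reachable states
  m0 = d.d.(0 + 0 + 0\{a,b}) has moves —d→ m1
  m1 = d.(0 + 0 + 0\{a,b}) has moves —d→ m2
  m2 = 0 + 0 + 0\{a,b} has moves deadlocked
LTS(Q): 3 reachable states
  n0 = d.d.(0\{a,b} + (0 + 0)) has moves —d→ n1
  n1 = d.(0\{a,b} + (0 + 0)) has moves —d→ n2
  n2 = 0\{a,b} + (0 + 0) has moves deadlocked
Partition-refinement fixed point:
  B0 = {m0, n0}
  B1 = {m1, n1}
  B2 = {m2, n2}
m0 ∈ B0, n0 ∈ B0 → same block

bisimilar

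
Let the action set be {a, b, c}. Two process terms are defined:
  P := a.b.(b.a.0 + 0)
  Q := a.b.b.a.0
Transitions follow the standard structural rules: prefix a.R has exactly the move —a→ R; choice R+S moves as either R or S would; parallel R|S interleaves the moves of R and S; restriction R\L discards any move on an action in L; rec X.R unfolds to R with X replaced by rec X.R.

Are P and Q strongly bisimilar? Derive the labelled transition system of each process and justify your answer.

bisimilar

Reachable graph of P (5 states):
  u0 = a.b.(b.a.0 + 0) → -a-> u1
  u1 = b.(b.a.0 + 0) → -b-> u2
  u2 = b.a.0 + 0 → -b-> u3
  u3 = a.0 → -a-> u4
  u4 = 0 → deadlocked
Reachable graph of Q (5 states):
  v0 = a.b.b.a.0 → -a-> v1
  v1 = b.b.a.0 → -b-> v2
  v2 = b.a.0 → -b-> v3
  v3 = a.0 → -a-> v4
  v4 = 0 → deadlocked
Partition-refinement fixed point:
  B0 = {u0, v0}
  B1 = {u1, v1}
  B2 = {u2, v2}
  B3 = {u3, v3}
  B4 = {u4, v4}
u0 ∈ B0, v0 ∈ B0 → same block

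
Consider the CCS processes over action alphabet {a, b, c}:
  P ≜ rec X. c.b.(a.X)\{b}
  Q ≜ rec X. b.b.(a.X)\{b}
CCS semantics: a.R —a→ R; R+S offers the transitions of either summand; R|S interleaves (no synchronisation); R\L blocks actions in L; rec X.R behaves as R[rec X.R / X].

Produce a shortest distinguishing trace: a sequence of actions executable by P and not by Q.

c

LTS(P): 5 reachable states
  u0 = rec X. c.b.(a.X)\{b} ⊢ —c→ u1
  u1 = b.(a.(rec X. c.b.(a.X)\{b}))\{b} ⊢ —b→ u2
  u2 = (a.(rec X. c.b.(a.X)\{b}))\{b} ⊢ —a→ u3
  u3 = (rec X. c.b.(a.X)\{b})\{b} ⊢ —c→ u4
  u4 = (b.(a.(rec X. c.b.(a.X)\{b}))\{b})\{b} ⊢ ∅
LTS(Q): 4 reachable states
  v0 = rec X. b.b.(a.X)\{b} ⊢ —b→ v1
  v1 = b.(a.(rec X. b.b.(a.X)\{b}))\{b} ⊢ —b→ v2
  v2 = (a.(rec X. b.b.(a.X)\{b}))\{b} ⊢ —a→ v3
  v3 = (rec X. b.b.(a.X)\{b})\{b} ⊢ ∅
Run σ = ⟨c⟩ on P: start {u0}
  step 1 (c): {u1}
  ✓ P
Run σ = ⟨c⟩ on Q: start {v0}
  step 1 (c): ∅ (Q stuck)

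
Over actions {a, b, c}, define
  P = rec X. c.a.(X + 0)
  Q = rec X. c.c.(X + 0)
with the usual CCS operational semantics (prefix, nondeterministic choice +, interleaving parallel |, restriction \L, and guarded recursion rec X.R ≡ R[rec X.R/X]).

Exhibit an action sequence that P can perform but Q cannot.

P's transition system — 3 states:
  s0 = rec X. c.a.(X + 0) has moves —c→ s1
  s1 = a.((rec X. c.a.(X + 0)) + 0) has moves —a→ s2
  s2 = (rec X. c.a.(X + 0)) + 0 has moves —c→ s1
Q's transition system — 3 states:
  t0 = rec X. c.c.(X + 0) has moves —c→ t1
  t1 = c.((rec X. c.c.(X + 0)) + 0) has moves —c→ t2
  t2 = (rec X. c.c.(X + 0)) + 0 has moves —c→ t1
Trace ⟨ca⟩ through P, begin at {s0}:
  after c @ step 1: {s1}
  after a @ step 2: {s2}
  — P admits the full trace.
Trace ⟨ca⟩ through Q, begin at {t0}:
  after c @ step 1: {t1}
  after a @ step 2: no successor for Q

ca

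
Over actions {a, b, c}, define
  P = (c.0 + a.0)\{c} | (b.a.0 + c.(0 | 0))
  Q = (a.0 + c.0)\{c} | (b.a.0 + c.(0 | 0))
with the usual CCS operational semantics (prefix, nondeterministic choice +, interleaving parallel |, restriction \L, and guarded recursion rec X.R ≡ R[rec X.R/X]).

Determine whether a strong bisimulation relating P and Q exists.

P ~ Q

P's transition system — 8 states:
  s0 = (c.0 + a.0)\{c} | (b.a.0 + c.(0 | 0)) → =a=> s1, =b=> s2, =c=> s3
  s1 = 0\{c} | (b.a.0 + c.(0 | 0)) → =b=> s4, =c=> s5
  s2 = (c.0 + a.0)\{c} | a.0 → =a=> s4, =a=> s6
  s3 = (c.0 + a.0)\{c} | (0 | 0) → =a=> s5
  s4 = 0\{c} | a.0 → =a=> s7
  s5 = 0\{c} | (0 | 0) → stopped
  s6 = (c.0 + a.0)\{c} | 0 → =a=> s7
  s7 = 0\{c} | 0 → stopped
Q's transition system — 8 states:
  t0 = (a.0 + c.0)\{c} | (b.a.0 + c.(0 | 0)) → =a=> t1, =b=> t2, =c=> t3
  t1 = 0\{c} | (b.a.0 + c.(0 | 0)) → =b=> t4, =c=> t5
  t2 = (a.0 + c.0)\{c} | a.0 → =a=> t4, =a=> t6
  t3 = (a.0 + c.0)\{c} | (0 | 0) → =a=> t5
  t4 = 0\{c} | a.0 → =a=> t7
  t5 = 0\{c} | (0 | 0) → stopped
  t6 = (a.0 + c.0)\{c} | 0 → =a=> t7
  t7 = 0\{c} | 0 → stopped
Bisimilarity quotient blocks:
  B0 = {s0, t0}
  B1 = {s3, s4, s6, t3, t4, t6}
  B2 = {s5, s7, t5, t7}
  B3 = {s2, t2}
  B4 = {s1, t1}
s0 ∈ B0, t0 ∈ B0 → same block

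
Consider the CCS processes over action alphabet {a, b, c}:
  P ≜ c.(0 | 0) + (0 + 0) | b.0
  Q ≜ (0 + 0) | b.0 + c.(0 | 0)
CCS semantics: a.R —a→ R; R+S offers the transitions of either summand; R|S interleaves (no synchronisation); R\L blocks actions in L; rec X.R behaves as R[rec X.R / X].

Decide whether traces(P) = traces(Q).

P's transition system — 3 states:
  m0 = c.(0 | 0) + (0 + 0) | b.0 :: -b-> m1, -c-> m2
  m1 = (0 + 0) | 0 :: ·
  m2 = 0 | 0 :: ·
Q's transition system — 3 states:
  n0 = (0 + 0) | b.0 + c.(0 | 0) :: -b-> n1, -c-> n2
  n1 = (0 + 0) | 0 :: ·
  n2 = 0 | 0 :: ·
Coarsest stable partition (strong bisimilarity classes):
  B0 = {m0, n0}
  B1 = {m1, m2, n1, n2}
m0 ∈ B0, n0 ∈ B0 → same block
Bisimilar ⇒ trace-equivalent.

traces(P) = traces(Q)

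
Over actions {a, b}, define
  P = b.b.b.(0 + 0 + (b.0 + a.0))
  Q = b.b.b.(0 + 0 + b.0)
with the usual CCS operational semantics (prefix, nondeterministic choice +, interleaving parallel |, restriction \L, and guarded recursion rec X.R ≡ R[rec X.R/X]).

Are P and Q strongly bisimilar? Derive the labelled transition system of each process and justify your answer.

P's transition system — 5 states:
  p0 = b.b.b.(0 + 0 + (b.0 + a.0)) ⊢ -b-> p1
  p1 = b.b.(0 + 0 + (b.0 + a.0)) ⊢ -b-> p2
  p2 = b.(0 + 0 + (b.0 + a.0)) ⊢ -b-> p3
  p3 = 0 + 0 + (b.0 + a.0) ⊢ -a-> p4, -b-> p4
  p4 = 0 ⊢ ∅
Q's transition system — 5 states:
  q0 = b.b.b.(0 + 0 + b.0) ⊢ -b-> q1
  q1 = b.b.(0 + 0 + b.0) ⊢ -b-> q2
  q2 = b.(0 + 0 + b.0) ⊢ -b-> q3
  q3 = 0 + 0 + b.0 ⊢ -b-> q4
  q4 = 0 ⊢ ∅
Coarsest stable partition (strong bisimilarity classes):
  B0 = {p0}
  B1 = {p1}
  B2 = {p2}
  B3 = {p3}
  B4 = {p4, q4}
  B5 = {q0}
  B6 = {q1}
  B7 = {q2}
  B8 = {q3}
p0 ∈ B0, q0 ∈ B5 → different blocks

not bisimilar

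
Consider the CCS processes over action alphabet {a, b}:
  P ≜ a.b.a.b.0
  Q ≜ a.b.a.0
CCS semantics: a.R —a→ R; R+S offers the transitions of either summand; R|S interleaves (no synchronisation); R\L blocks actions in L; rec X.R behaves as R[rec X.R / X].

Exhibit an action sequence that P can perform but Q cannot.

P's transition system — 5 states:
  s0 = a.b.a.b.0 ⊢ —a→ s1
  s1 = b.a.b.0 ⊢ —b→ s2
  s2 = a.b.0 ⊢ —a→ s3
  s3 = b.0 ⊢ —b→ s4
  s4 = 0 ⊢ ∅
Q's transition system — 4 states:
  t0 = a.b.a.0 ⊢ —a→ t1
  t1 = b.a.0 ⊢ —b→ t2
  t2 = a.0 ⊢ —a→ t3
  t3 = 0 ⊢ ∅
Run σ = ⟨abab⟩ on P: start {s0}
  [1] a ⇒ {s1}
  [2] b ⇒ {s2}
  [3] a ⇒ {s3}
  [4] b ⇒ {s4}
  — P admits the full trace.
Run σ = ⟨abab⟩ on Q: start {t0}
  [1] a ⇒ {t1}
  [2] b ⇒ {t2}
  [3] a ⇒ {t3}
  [4] b ⇒ ∅ (Q stuck)

abab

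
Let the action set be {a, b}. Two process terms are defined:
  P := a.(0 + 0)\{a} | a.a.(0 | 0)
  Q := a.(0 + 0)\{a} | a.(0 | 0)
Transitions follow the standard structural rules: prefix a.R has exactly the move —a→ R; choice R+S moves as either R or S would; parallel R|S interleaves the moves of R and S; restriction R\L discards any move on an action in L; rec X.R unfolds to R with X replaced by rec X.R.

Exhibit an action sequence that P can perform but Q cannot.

LTS(P): 6 reachable states
  s0 = a.(0 + 0)\{a} | a.a.(0 | 0) → =a=> s1, =a=> s2
  s1 = (0 + 0)\{a} | a.a.(0 | 0) → =a=> s3
  s2 = a.(0 + 0)\{a} | a.(0 | 0) → =a=> s3, =a=> s4
  s3 = (0 + 0)\{a} | a.(0 | 0) → =a=> s5
  s4 = a.(0 + 0)\{a} | (0 | 0) → =a=> s5
  s5 = (0 + 0)\{a} | (0 | 0) → (no moves)
LTS(Q): 4 reachable states
  t0 = a.(0 + 0)\{a} | a.(0 | 0) → =a=> t1, =a=> t2
  t1 = (0 + 0)\{a} | a.(0 | 0) → =a=> t3
  t2 = a.(0 + 0)\{a} | (0 | 0) → =a=> t3
  t3 = (0 + 0)\{a} | (0 | 0) → (no moves)
Executing aaa from P (initial set {s0}):
  step 1 (a): {s1, s2}
  step 2 (a): {s3, s4}
  step 3 (a): {s5}
  ✓ P
Executing aaa from Q (initial set {t0}):
  step 1 (a): {t1, t2}
  step 2 (a): {t3}
  step 3 (a): no successor for Q

aaa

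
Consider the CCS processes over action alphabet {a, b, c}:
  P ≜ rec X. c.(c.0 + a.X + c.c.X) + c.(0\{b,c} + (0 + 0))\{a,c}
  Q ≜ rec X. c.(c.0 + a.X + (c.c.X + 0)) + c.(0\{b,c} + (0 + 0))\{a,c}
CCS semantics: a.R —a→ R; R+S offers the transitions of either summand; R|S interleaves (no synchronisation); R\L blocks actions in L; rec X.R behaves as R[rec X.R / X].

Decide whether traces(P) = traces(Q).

YES

Reachable graph of P (5 states):
  p0 = rec X. c.(c.0 + a.X + c.c.X) + c.(0\{b,c} + (0 + 0))\{a,c} | -c-> p1, -c-> p2
  p1 = (0\{b,c} + (0 + 0))\{a,c} | ·
  p2 = c.0 + a.(rec X. c.(c.0 + a.X + c.c.X) + c.(0\{b,c} + (0 + 0))\{a,c}) + c.c.(rec X. c.(c.0 + a.X + c.c.X) + c.(0\{b,c} + (0 + 0))\{a,c}) | -a-> p0, -c-> p3, -c-> p4
  p3 = 0 | ·
  p4 = c.(rec X. c.(c.0 + a.X + c.c.X) + c.(0\{b,c} + (0 + 0))\{a,c}) | -c-> p0
Reachable graph of Q (5 states):
  q0 = rec X. c.(c.0 + a.X + (c.c.X + 0)) + c.(0\{b,c} + (0 + 0))\{a,c} | -c-> q1, -c-> q2
  q1 = (0\{b,c} + (0 + 0))\{a,c} | ·
  q2 = c.0 + a.(rec X. c.(c.0 + a.X + (c.c.X + 0)) + c.(0\{b,c} + (0 + 0))\{a,c}) + (c.c.(rec X. c.(c.0 + a.X + (c.c.X + 0)) + c.(0\{b,c} + (0 + 0))\{a,c}) + 0) | -a-> q0, -c-> q3, -c-> q4
  q3 = 0 | ·
  q4 = c.(rec X. c.(c.0 + a.X + (c.c.X + 0)) + c.(0\{b,c} + (0 + 0))\{a,c}) | -c-> q0
Bisimilarity quotient blocks:
  B0 = {p0, q0}
  B1 = {p1, p3, q1, q3}
  B2 = {p2, q2}
  B3 = {p4, q4}
p0 ∈ B0, q0 ∈ B0 → same block
Bisimilar ⇒ trace-equivalent.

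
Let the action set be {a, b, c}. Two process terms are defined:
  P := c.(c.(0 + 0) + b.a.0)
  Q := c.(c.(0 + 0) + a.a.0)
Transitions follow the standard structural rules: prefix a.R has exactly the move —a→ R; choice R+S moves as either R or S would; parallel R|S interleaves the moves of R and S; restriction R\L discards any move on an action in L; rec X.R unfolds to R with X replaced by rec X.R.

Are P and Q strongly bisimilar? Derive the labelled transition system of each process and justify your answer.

NO

Reachable graph of P (5 states):
  u0 = c.(c.(0 + 0) + b.a.0) has moves —c→ u1
  u1 = c.(0 + 0) + b.a.0 has moves —b→ u2, —c→ u3
  u2 = a.0 has moves —a→ u4
  u3 = 0 + 0 has moves stopped
  u4 = 0 has moves stopped
Reachable graph of Q (5 states):
  v0 = c.(c.(0 + 0) + a.a.0) has moves —c→ v1
  v1 = c.(0 + 0) + a.a.0 has moves —a→ v2, —c→ v3
  v2 = a.0 has moves —a→ v4
  v3 = 0 + 0 has moves stopped
  v4 = 0 has moves stopped
Partition-refinement fixed point:
  B0 = {u0}
  B1 = {u1}
  B2 = {u2, v2}
  B3 = {u3, u4, v3, v4}
  B4 = {v0}
  B5 = {v1}
u0 ∈ B0, v0 ∈ B4 → different blocks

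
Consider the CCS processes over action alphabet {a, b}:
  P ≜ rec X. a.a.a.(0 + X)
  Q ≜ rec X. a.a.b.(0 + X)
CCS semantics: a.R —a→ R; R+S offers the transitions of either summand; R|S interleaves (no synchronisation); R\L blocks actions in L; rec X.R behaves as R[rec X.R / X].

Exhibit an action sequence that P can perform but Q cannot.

aaa

P's transition system — 4 states:
  p0 = rec X. a.a.a.(0 + X) :: —a→ p1
  p1 = a.a.(0 + (rec X. a.a.a.(0 + X))) :: —a→ p2
  p2 = a.(0 + (rec X. a.a.a.(0 + X))) :: —a→ p3
  p3 = 0 + (rec X. a.a.a.(0 + X)) :: —a→ p1
Q's transition system — 4 states:
  q0 = rec X. a.a.b.(0 + X) :: —a→ q1
  q1 = a.b.(0 + (rec X. a.a.b.(0 + X))) :: —a→ q2
  q2 = b.(0 + (rec X. a.a.b.(0 + X))) :: —b→ q3
  q3 = 0 + (rec X. a.a.b.(0 + X)) :: —a→ q1
Run σ = ⟨aaa⟩ on P: start {p0}
  after a @ step 1: {p1}
  after a @ step 2: {p2}
  after a @ step 3: {p3}
  — P admits the full trace.
Run σ = ⟨aaa⟩ on Q: start {q0}
  after a @ step 1: {q1}
  after a @ step 2: {q2}
  after a @ step 3: ∅ (Q stuck)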